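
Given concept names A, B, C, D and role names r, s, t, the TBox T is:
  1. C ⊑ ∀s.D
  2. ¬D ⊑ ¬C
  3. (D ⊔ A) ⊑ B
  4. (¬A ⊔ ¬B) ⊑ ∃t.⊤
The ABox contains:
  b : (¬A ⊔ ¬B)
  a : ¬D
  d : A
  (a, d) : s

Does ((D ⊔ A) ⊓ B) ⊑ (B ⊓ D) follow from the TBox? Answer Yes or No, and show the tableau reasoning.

No

1. ((D ⊔ A) ⊓ B) ⊑ (B ⊓ D)  ⇔  (((D ⊔ A) ⊓ B) ⊓ (¬B ⊔ ¬D)) unsat w.r.t. T
   open: L(x₀) ⊇ {A, B, ¬C, ¬D}
2. Hence ((D ⊔ A) ⊓ B) ⊑ (B ⊓ D): not entailed.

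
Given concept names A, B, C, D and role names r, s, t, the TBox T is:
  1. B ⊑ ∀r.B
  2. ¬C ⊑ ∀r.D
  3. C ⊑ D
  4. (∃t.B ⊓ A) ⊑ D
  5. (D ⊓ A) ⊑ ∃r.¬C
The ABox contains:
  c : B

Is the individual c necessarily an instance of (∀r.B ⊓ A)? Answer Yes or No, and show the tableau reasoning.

No

1. c : (∀r.B ⊓ A)?  L(c) = {B} ∪ {(∃r.¬B ⊔ ¬A)}
   apply at c: B⊑∀r.B
   open: L(c) ⊇ {B, C, D, ¬A, ∀r.B} — c ∉ (∀r.B ⊓ A) possible
2. Hence c : (∀r.B ⊓ A): not entailed.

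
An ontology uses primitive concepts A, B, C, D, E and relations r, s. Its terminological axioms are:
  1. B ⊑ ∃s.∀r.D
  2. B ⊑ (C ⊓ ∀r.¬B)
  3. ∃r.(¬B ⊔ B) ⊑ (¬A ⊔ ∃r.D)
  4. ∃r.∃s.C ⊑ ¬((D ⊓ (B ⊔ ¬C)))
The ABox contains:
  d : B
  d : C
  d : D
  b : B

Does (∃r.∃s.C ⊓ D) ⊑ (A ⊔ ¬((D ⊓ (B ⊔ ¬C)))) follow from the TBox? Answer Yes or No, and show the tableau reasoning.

Yes

1. (∃r.∃s.C ⊓ D) ⊑ (A ⊔ ¬((D ⊓ (B ⊔ ¬C))))  ⇔  ((∃r.∃s.C ⊓ D) ⊓ (¬A ⊓ (D ⊓ (B ⊔ ¬C)))) unsat w.r.t. T
   all branches close; clash {C, ¬C} at x₀
2. Hence (∃r.∃s.C ⊓ D) ⊑ (A ⊔ ¬((D ⊓ (B ⊔ ¬C)))): entailed.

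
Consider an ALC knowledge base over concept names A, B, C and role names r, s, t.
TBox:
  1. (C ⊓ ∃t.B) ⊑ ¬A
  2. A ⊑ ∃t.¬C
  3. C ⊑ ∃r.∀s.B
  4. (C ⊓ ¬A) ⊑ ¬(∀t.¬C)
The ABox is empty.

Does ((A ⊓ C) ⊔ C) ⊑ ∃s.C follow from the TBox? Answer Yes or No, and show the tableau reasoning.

1. ((A ⊓ C) ⊔ C) ⊑ ∃s.C  ⇔  (((A ⊓ C) ⊔ C) ⊓ ∀s.¬C) unsat w.r.t. T
   open: L(x₀) ⊇ {A, C, ∀s.¬C, ∀t.¬B, ∃r.∀s.B, …} (+ ∃-successors)
2. Hence ((A ⊓ C) ⊔ C) ⊑ ∃s.C: not entailed.

No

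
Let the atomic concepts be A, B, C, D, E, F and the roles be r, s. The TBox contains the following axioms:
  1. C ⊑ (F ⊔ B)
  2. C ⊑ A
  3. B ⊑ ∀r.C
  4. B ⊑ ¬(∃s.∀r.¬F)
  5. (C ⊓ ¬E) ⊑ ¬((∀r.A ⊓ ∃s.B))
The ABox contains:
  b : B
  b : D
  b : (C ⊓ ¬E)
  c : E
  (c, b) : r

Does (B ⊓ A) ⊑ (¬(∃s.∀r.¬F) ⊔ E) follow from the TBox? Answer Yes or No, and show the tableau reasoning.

1. (B ⊓ A) ⊑ (¬(∃s.∀r.¬F) ⊔ E)  ⇔  ((B ⊓ A) ⊓ (∃s.∀r.¬F ⊓ ¬E)) unsat w.r.t. T
   all branches close; clash {B, ¬B} at an ∃-successor
2. Hence (B ⊓ A) ⊑ (¬(∃s.∀r.¬F) ⊔ E): entailed.

Yes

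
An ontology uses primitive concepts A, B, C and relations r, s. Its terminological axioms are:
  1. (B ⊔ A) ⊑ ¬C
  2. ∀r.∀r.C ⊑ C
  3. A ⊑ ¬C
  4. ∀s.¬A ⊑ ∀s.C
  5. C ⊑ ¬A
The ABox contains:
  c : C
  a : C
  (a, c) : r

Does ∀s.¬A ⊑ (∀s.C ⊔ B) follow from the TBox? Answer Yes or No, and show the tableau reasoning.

Yes

1. ∀s.¬A ⊑ (∀s.C ⊔ B)  ⇔  (∀s.¬A ⊓ (∃s.¬C ⊓ ¬B)) unsat w.r.t. T
   all branches close; clash {C, ¬C} at x₀
2. Hence ∀s.¬A ⊑ (∀s.C ⊔ B): entailed.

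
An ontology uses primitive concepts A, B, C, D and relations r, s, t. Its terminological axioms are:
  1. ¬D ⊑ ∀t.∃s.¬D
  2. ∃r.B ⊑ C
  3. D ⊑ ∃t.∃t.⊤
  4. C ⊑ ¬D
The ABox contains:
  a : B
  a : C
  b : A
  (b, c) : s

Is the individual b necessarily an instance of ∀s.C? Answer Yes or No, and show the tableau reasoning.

1. b : ∀s.C?  L(b) = {A} ∪ {∃s.¬C}
   open: L(b) ⊇ {A, ¬C, ¬D, ∀r.¬B, ∀t.∃s.¬D, …} (+ ∃-successors) — b ∉ ∀s.C possible
2. Hence b : ∀s.C: not entailed.

No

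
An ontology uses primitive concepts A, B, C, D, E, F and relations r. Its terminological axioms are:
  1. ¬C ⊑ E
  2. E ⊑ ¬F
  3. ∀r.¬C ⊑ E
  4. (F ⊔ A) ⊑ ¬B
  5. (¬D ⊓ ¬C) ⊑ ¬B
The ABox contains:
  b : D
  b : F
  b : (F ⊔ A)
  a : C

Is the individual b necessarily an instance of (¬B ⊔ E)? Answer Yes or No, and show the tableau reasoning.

Yes

1. b : (¬B ⊔ E)?  L(b) = {D, F, (F ⊔ A)} ∪ {(B ⊓ ¬E)}
   clash {E, ¬E} at b — b ∈ (¬B ⊔ E)
2. Hence b : (¬B ⊔ E): entailed.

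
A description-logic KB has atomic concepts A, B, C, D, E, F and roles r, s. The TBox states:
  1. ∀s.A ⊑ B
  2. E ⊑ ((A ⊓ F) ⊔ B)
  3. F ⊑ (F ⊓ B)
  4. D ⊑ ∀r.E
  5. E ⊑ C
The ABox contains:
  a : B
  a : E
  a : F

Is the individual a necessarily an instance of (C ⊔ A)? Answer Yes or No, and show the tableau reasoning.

Yes

1. a : (C ⊔ A)?  L(a) = {B, E, F} ∪ {(¬C ⊓ ¬A)}
   clash {C, ¬C} at a — a ∈ (C ⊔ A)
2. Hence a : (C ⊔ A): entailed.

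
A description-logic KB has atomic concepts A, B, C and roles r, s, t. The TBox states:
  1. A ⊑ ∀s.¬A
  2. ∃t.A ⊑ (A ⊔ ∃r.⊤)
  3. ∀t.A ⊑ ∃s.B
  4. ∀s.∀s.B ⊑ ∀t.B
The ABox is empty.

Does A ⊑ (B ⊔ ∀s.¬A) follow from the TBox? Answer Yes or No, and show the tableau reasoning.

Yes

1. A ⊑ (B ⊔ ∀s.¬A)  ⇔  (A ⊓ (¬B ⊓ ∃s.A)) unsat w.r.t. T
   all branches close; clash {A, ¬A} at an ∃-successor
2. Hence A ⊑ (B ⊔ ∀s.¬A): entailed.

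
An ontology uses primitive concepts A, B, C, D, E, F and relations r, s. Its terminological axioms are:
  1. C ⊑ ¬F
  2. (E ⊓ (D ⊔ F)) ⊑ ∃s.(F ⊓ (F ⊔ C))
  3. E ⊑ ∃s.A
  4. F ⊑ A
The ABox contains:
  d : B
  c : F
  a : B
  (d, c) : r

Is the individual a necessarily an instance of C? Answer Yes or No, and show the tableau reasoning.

No

1. a : C?  L(a) = {B} ∪ {¬C}
   open: L(a) ⊇ {B, ¬C, ¬E, ¬F} — a ∉ C possible
2. Hence a : C: not entailed.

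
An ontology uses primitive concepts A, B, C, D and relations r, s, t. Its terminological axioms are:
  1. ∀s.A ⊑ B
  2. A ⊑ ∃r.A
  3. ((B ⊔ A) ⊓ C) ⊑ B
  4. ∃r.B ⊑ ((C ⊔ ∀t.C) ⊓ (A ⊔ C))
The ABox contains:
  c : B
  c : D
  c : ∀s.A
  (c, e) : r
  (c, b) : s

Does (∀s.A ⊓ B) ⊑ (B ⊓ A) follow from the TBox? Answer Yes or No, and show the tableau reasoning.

No

1. (∀s.A ⊓ B) ⊑ (B ⊓ A)  ⇔  ((∀s.A ⊓ B) ⊓ (¬B ⊔ ¬A)) unsat w.r.t. T
   open: L(x₀) ⊇ {B, ¬A, ∀r.¬B, ∀s.A}
2. Hence (∀s.A ⊓ B) ⊑ (B ⊓ A): not entailed.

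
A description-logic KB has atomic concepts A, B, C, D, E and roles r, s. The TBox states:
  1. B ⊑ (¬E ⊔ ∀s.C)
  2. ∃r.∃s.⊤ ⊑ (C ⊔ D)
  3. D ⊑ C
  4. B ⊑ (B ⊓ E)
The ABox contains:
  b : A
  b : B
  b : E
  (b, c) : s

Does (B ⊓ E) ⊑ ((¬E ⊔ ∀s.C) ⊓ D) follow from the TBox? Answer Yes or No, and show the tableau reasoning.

1. (B ⊓ E) ⊑ ((¬E ⊔ ∀s.C) ⊓ D)  ⇔  ((B ⊓ E) ⊓ ((E ⊓ ∃s.¬C) ⊔ ¬D)) unsat w.r.t. T
   apply at x₀: B⊑(¬E ⊔ ∀s.C)
   open: L(x₀) ⊇ {B, E, ¬D, ∀r.∀s.⊥, ∀s.C}
2. Hence (B ⊓ E) ⊑ ((¬E ⊔ ∀s.C) ⊓ D): not entailed.

No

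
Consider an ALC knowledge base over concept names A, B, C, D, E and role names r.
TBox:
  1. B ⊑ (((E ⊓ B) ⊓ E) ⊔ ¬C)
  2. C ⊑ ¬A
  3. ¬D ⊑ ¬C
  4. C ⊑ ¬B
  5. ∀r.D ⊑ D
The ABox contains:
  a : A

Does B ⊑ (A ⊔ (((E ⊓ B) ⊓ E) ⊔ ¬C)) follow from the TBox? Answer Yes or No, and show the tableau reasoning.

1. B ⊑ (A ⊔ (((E ⊓ B) ⊓ E) ⊔ ¬C))  ⇔  (B ⊓ (¬A ⊓ (((¬E ⊔ ¬B) ⊔ ¬E) ⊓ C))) unsat w.r.t. T
   all branches close; clash {C, ¬C} at x₀
2. Hence B ⊑ (A ⊔ (((E ⊓ B) ⊓ E) ⊔ ¬C)): entailed.

Yes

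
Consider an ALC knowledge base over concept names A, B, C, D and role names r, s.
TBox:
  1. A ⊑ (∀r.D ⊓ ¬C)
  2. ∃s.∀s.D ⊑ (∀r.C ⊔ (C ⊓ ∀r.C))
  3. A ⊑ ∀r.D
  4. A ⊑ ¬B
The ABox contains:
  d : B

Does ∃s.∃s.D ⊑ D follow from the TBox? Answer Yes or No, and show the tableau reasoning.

1. ∃s.∃s.D ⊑ D  ⇔  (∃s.∃s.D ⊓ ¬D) unsat w.r.t. T
   open: L(x₀) ⊇ {¬A, ¬D, ∀s.∃s.¬D, ∃s.∃s.D} (+ ∃-successors)
2. Hence ∃s.∃s.D ⊑ D: not entailed.

No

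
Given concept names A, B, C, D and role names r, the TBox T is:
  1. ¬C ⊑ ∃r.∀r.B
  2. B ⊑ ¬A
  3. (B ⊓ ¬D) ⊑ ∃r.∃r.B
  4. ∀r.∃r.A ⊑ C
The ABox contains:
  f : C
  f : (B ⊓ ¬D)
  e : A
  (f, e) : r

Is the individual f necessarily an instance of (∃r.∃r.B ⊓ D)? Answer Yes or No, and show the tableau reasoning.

No

1. f : (∃r.∃r.B ⊓ D)?  L(f) = {C, (B ⊓ ¬D)} ∪ {(∀r.∀r.¬B ⊔ ¬D)}
   apply at f: B⊑¬A; (B ⊓ ¬D)⊑∃r.∃r.B
   open: L(f) ⊇ {B, C, ¬A, ¬D, ∃r.∃r.B} (+ ∃-successors) — f ∉ (∃r.∃r.B ⊓ D) possible
2. Hence f : (∃r.∃r.B ⊓ D): not entailed.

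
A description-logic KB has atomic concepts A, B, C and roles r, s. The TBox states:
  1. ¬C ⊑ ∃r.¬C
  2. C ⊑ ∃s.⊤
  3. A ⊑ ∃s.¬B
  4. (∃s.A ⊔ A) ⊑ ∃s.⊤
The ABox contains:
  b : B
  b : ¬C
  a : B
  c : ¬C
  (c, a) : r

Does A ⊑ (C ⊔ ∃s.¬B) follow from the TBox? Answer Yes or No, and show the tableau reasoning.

1. A ⊑ (C ⊔ ∃s.¬B)  ⇔  (A ⊓ (¬C ⊓ ∀s.B)) unsat w.r.t. T
   all branches close; clash {B, ¬B} at an ∃-successor
2. Hence A ⊑ (C ⊔ ∃s.¬B): entailed.

Yes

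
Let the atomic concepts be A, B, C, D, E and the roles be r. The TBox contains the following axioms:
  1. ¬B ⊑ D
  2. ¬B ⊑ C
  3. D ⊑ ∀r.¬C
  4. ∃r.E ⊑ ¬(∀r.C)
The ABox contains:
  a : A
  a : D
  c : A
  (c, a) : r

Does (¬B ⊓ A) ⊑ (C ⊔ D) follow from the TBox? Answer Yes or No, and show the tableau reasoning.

Yes

1. (¬B ⊓ A) ⊑ (C ⊔ D)  ⇔  ((¬B ⊓ A) ⊓ (¬C ⊓ ¬D)) unsat w.r.t. T
   all branches close; clash {C, ¬C} at x₀
2. Hence (¬B ⊓ A) ⊑ (C ⊔ D): entailed.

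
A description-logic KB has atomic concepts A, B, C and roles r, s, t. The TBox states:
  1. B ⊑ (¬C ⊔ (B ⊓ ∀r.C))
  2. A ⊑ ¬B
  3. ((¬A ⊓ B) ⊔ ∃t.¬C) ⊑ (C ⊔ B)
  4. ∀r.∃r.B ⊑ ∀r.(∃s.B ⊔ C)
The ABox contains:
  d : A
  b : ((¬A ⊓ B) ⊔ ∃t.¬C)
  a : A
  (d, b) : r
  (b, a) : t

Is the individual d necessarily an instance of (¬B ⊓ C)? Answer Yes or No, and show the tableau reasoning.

1. d : (¬B ⊓ C)?  L(d) = {A} ∪ {(B ⊔ ¬C)}
   apply at d: A⊑¬B
   open: L(d) ⊇ {A, ¬B, ¬C, ∀t.C, ∃r.∀r.¬B} (+ ∃-successors) — d ∉ (¬B ⊓ C) possible
2. Hence d : (¬B ⊓ C): not entailed.

No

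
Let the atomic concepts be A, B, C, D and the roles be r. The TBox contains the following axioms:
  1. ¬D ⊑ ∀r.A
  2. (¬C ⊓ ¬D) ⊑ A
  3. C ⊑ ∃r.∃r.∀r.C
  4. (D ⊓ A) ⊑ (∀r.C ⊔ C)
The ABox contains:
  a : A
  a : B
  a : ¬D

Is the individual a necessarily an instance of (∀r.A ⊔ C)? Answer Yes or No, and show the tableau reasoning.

1. a : (∀r.A ⊔ C)?  L(a) = {A, B, ¬D} ∪ {(∃r.¬A ⊓ ¬C)}
   clash {C, ¬C} at a — a ∈ (∀r.A ⊔ C)
2. Hence a : (∀r.A ⊔ C): entailed.

Yes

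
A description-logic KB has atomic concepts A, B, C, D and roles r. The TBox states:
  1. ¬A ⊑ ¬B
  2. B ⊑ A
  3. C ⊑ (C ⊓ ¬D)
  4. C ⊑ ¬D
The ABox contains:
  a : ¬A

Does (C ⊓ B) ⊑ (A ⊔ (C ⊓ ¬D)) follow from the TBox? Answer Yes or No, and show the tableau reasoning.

1. (C ⊓ B) ⊑ (A ⊔ (C ⊓ ¬D))  ⇔  ((C ⊓ B) ⊓ (¬A ⊓ (¬C ⊔ D))) unsat w.r.t. T
   all branches close; clash {B, ¬B} at x₀
2. Hence (C ⊓ B) ⊑ (A ⊔ (C ⊓ ¬D)): entailed.

Yes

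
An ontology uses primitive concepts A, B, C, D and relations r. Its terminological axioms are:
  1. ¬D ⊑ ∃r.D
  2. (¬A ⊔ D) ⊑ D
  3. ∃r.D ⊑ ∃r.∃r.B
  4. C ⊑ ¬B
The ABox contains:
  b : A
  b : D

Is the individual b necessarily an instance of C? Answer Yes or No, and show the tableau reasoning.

No

1. b : C?  L(b) = {A, D} ∪ {¬C}
   open: L(b) ⊇ {A, D, ¬C, ∀r.¬D} — b ∉ C possible
2. Hence b : C: not entailed.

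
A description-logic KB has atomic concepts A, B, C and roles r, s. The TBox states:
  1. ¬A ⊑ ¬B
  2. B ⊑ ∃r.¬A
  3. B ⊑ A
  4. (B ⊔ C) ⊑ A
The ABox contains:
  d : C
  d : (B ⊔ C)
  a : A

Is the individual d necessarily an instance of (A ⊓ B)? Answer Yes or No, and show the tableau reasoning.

1. d : (A ⊓ B)?  L(d) = {C, (B ⊔ C)} ∪ {(¬A ⊔ ¬B)}
   apply at d: (B ⊔ C)⊑A
   open: L(d) ⊇ {A, C, ¬B} — d ∉ (A ⊓ B) possible
2. Hence d : (A ⊓ B): not entailed.

No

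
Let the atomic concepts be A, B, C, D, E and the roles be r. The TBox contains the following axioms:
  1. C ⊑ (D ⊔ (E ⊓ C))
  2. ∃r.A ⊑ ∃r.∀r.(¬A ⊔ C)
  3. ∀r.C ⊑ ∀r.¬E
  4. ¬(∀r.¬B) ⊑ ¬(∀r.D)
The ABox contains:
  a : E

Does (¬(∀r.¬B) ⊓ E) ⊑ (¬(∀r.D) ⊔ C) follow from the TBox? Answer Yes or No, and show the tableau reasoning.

Yes

1. (¬(∀r.¬B) ⊓ E) ⊑ (¬(∀r.D) ⊔ C)  ⇔  ((∃r.B ⊓ E) ⊓ (∀r.D ⊓ ¬C)) unsat w.r.t. T
   all branches close; clash {D, ¬D} at an ∃-successor
2. Hence (¬(∀r.¬B) ⊓ E) ⊑ (¬(∀r.D) ⊔ C): entailed.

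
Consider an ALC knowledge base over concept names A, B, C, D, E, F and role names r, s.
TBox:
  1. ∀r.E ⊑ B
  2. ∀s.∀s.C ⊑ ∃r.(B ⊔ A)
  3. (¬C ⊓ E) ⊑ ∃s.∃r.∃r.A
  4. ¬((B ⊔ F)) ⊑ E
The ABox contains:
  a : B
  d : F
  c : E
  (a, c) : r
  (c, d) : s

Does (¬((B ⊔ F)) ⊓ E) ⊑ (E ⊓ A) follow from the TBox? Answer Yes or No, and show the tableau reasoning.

1. (¬((B ⊔ F)) ⊓ E) ⊑ (E ⊓ A)  ⇔  (((¬B ⊓ ¬F) ⊓ E) ⊓ (¬E ⊔ ¬A)) unsat w.r.t. T
   open: L(x₀) ⊇ {C, E, ¬A, ¬B, ¬F, …} (+ ∃-successors)
2. Hence (¬((B ⊔ F)) ⊓ E) ⊑ (E ⊓ A): not entailed.

No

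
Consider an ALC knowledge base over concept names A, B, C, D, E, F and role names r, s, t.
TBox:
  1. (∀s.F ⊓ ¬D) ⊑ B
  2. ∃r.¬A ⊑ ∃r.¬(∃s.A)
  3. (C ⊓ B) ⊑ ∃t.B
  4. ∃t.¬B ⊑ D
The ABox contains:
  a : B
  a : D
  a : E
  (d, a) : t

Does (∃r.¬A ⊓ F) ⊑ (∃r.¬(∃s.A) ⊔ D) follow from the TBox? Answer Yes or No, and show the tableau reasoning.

Yes

1. (∃r.¬A ⊓ F) ⊑ (∃r.¬(∃s.A) ⊔ D)  ⇔  ((∃r.¬A ⊓ F) ⊓ (∀r.∃s.A ⊓ ¬D)) unsat w.r.t. T
   all branches close; clash {D, ¬D} at x₀
2. Hence (∃r.¬A ⊓ F) ⊑ (∃r.¬(∃s.A) ⊔ D): entailed.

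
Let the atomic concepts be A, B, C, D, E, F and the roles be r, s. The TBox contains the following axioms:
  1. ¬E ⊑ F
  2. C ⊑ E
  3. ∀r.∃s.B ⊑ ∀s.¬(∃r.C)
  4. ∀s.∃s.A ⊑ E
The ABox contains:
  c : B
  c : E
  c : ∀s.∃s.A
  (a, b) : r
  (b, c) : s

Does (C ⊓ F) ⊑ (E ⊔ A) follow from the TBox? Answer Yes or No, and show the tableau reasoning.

1. (C ⊓ F) ⊑ (E ⊔ A)  ⇔  ((C ⊓ F) ⊓ (¬E ⊓ ¬A)) unsat w.r.t. T
   all branches close; clash {E, ¬E} at x₀
2. Hence (C ⊓ F) ⊑ (E ⊔ A): entailed.

Yes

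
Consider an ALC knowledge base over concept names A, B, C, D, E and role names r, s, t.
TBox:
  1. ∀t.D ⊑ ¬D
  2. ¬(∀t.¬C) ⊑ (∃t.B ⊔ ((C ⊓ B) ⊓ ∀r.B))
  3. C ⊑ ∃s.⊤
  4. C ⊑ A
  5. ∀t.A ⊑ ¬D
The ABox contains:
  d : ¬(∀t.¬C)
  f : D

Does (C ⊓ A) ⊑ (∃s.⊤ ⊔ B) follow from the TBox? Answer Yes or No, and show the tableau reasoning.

1. (C ⊓ A) ⊑ (∃s.⊤ ⊔ B)  ⇔  ((C ⊓ A) ⊓ (∀s.⊥ ⊓ ¬B)) unsat w.r.t. T
   all branches close; clash {B, ¬B} at x₀
2. Hence (C ⊓ A) ⊑ (∃s.⊤ ⊔ B): entailed.

Yes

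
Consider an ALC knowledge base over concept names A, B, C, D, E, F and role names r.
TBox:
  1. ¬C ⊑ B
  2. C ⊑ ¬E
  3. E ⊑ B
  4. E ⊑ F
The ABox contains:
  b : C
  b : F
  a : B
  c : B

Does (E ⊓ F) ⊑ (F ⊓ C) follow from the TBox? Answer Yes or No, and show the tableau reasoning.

1. (E ⊓ F) ⊑ (F ⊓ C)  ⇔  ((E ⊓ F) ⊓ (¬F ⊔ ¬C)) unsat w.r.t. T
   apply at x₀: E⊑B
   open: L(x₀) ⊇ {B, E, F, ¬C}
2. Hence (E ⊓ F) ⊑ (F ⊓ C): not entailed.

No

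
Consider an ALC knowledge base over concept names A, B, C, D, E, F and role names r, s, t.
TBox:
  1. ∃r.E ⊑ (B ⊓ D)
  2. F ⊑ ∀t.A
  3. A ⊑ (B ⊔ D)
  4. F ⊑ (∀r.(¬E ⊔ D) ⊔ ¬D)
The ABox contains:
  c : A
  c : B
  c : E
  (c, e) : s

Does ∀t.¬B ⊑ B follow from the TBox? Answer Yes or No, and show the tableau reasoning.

No

1. ∀t.¬B ⊑ B  ⇔  (∀t.¬B ⊓ ¬B) unsat w.r.t. T
   open: L(x₀) ⊇ {¬A, ¬B, ¬F, ∀r.¬E, ∀t.¬B}
2. Hence ∀t.¬B ⊑ B: not entailed.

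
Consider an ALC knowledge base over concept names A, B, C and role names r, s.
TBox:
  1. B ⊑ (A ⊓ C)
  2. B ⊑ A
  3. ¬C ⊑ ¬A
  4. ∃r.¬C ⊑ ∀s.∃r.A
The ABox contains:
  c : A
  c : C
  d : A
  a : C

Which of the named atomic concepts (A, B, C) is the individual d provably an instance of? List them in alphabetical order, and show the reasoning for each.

1. d : A?  L(d) = {A} ∪ {¬A}
   clash {A, ¬A} at d — d ∈ A
2. d : B?  L(d) = {A} ∪ {¬B}
   open: L(d) ⊇ {A, C, ¬B, ∀r.C} — d ∉ B possible
3. d : C?  L(d) = {A} ∪ {¬C}
   clash {A, ¬A} at d — d ∈ C
4. Entailed for d: {A, C}

{A, C}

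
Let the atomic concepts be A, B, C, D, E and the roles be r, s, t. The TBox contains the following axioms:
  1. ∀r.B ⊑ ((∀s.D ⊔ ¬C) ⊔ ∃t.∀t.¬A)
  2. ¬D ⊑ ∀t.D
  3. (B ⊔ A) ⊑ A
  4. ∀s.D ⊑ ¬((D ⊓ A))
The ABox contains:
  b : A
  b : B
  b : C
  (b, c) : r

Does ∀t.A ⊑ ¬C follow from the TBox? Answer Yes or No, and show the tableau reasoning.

1. ∀t.A ⊑ ¬C  ⇔  (∀t.A ⊓ C) unsat w.r.t. T
   open: L(x₀) ⊇ {C, D, ¬A, ¬B, ∀t.A, …} (+ ∃-successors)
2. Hence ∀t.A ⊑ ¬C: not entailed.

No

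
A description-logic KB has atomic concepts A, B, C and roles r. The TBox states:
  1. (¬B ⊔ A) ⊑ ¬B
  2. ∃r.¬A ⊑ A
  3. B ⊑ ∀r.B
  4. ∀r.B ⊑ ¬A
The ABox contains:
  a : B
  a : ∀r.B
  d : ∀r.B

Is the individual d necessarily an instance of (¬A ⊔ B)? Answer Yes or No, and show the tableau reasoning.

1. d : (¬A ⊔ B)?  L(d) = {∀r.B} ∪ {(A ⊓ ¬B)}
   clash {A, ¬A} at d — d ∈ (¬A ⊔ B)
2. Hence d : (¬A ⊔ B): entailed.

Yes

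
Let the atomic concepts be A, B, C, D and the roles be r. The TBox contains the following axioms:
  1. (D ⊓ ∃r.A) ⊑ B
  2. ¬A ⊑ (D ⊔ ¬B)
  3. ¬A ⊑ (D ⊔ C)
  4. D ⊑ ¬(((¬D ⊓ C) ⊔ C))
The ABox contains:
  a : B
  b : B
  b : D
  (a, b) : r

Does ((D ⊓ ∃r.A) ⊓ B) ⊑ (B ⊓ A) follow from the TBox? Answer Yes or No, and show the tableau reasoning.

No

1. ((D ⊓ ∃r.A) ⊓ B) ⊑ (B ⊓ A)  ⇔  (((D ⊓ ∃r.A) ⊓ B) ⊓ (¬B ⊔ ¬A)) unsat w.r.t. T
   apply at x₀: D⊑¬(((¬D ⊓ C) ⊔ C))
   open: L(x₀) ⊇ {B, D, ¬A, ¬C, ∃r.A} (+ ∃-successors)
2. Hence ((D ⊓ ∃r.A) ⊓ B) ⊑ (B ⊓ A): not entailed.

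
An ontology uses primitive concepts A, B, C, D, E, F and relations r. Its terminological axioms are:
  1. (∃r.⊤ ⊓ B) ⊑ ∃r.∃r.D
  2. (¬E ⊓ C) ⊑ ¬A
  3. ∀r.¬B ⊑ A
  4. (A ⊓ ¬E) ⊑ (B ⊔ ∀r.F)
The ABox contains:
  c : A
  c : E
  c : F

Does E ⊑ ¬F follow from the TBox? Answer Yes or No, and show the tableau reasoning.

No

1. E ⊑ ¬F  ⇔  (E ⊓ F) unsat w.r.t. T
   open: L(x₀) ⊇ {E, F, ¬B, ∃r.B} (+ ∃-successors)
2. Hence E ⊑ ¬F: not entailed.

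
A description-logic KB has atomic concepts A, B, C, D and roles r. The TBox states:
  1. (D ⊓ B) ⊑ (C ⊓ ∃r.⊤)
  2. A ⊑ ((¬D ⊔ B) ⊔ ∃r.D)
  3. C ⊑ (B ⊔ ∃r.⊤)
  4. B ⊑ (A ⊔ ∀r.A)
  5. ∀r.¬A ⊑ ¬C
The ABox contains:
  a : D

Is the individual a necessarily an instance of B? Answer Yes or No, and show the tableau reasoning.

1. a : B?  L(a) = {D} ∪ {¬B}
   open: L(a) ⊇ {D, ¬A, ¬B, ¬C, ∃r.A} (+ ∃-successors) — a ∉ B possible
2. Hence a : B: not entailed.

No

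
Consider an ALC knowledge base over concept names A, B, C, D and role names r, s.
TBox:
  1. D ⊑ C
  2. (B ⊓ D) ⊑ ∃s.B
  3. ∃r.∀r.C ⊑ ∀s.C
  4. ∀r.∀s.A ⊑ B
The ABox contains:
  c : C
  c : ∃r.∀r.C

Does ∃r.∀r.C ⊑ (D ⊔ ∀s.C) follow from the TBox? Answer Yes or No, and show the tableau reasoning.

1. ∃r.∀r.C ⊑ (D ⊔ ∀s.C)  ⇔  (∃r.∀r.C ⊓ (¬D ⊓ ∃s.¬C)) unsat w.r.t. T
   all branches close; clash {C, ¬C} at an ∃-successor
2. Hence ∃r.∀r.C ⊑ (D ⊔ ∀s.C): entailed.

Yes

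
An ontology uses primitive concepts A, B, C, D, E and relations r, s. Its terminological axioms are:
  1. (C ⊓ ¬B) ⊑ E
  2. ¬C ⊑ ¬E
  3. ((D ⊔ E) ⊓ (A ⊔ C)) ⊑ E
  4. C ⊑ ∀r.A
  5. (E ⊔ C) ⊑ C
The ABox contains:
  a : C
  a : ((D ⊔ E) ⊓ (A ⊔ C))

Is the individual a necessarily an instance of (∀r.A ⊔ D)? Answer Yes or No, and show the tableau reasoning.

Yes

1. a : (∀r.A ⊔ D)?  L(a) = {C, ((D ⊔ E) ⊓ (A ⊔ C))} ∪ {(∃r.¬A ⊓ ¬D)}
   clash {A, ¬A} at an ∃-successor — a ∈ (∀r.A ⊔ D)
2. Hence a : (∀r.A ⊔ D): entailed.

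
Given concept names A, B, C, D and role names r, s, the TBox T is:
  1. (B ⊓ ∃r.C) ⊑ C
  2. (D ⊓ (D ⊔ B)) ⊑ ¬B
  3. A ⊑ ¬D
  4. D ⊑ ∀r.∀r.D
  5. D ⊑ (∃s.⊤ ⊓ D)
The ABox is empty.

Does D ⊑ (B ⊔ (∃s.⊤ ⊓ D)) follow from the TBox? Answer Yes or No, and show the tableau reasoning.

Yes

1. D ⊑ (B ⊔ (∃s.⊤ ⊓ D))  ⇔  (D ⊓ (¬B ⊓ (∀s.⊥ ⊔ ¬D))) unsat w.r.t. T
   all branches close; clash {D, ¬D} at x₀
2. Hence D ⊑ (B ⊔ (∃s.⊤ ⊓ D)): entailed.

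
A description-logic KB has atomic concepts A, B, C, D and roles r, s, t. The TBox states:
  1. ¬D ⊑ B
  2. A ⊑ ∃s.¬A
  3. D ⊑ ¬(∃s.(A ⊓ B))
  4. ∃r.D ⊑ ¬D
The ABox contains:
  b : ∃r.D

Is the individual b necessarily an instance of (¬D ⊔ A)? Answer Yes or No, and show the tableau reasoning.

1. b : (¬D ⊔ A)?  L(b) = {∃r.D} ∪ {(D ⊓ ¬A)}
   clash {D, ¬D} at b — b ∈ (¬D ⊔ A)
2. Hence b : (¬D ⊔ A): entailed.

Yes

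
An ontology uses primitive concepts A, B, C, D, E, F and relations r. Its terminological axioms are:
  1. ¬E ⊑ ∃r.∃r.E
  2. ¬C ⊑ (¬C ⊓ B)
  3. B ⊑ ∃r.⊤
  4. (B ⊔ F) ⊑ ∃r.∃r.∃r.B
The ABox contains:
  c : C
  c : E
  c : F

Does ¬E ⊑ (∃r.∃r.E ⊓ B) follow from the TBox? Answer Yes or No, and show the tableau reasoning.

No

1. ¬E ⊑ (∃r.∃r.E ⊓ B)  ⇔  (¬E ⊓ (∀r.∀r.¬E ⊔ ¬B)) unsat w.r.t. T
   apply at x₀: ¬E⊑∃r.∃r.E
   open: L(x₀) ⊇ {C, ¬B, ¬E, ¬F, ∃r.∃r.E} (+ ∃-successors)
2. Hence ¬E ⊑ (∃r.∃r.E ⊓ B): not entailed.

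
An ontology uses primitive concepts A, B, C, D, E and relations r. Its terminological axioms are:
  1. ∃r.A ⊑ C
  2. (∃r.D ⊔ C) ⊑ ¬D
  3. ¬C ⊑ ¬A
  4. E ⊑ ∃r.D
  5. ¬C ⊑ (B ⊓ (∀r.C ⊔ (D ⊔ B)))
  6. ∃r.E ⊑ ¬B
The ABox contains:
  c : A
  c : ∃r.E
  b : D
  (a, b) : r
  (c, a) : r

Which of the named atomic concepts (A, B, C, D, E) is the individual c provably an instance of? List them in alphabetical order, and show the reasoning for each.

1. c : A?  L(c) = {A, ∃r.E} ∪ {¬A}
   clash {A, ¬A} at c — c ∈ A
2. c : B?  L(c) = {A, ∃r.E} ∪ {¬B}
   open: L(c) ⊇ {A, C, ¬B, ¬D, ¬E, …} (+ ∃-successors) — c ∉ B possible
3. c : C?  L(c) = {A, ∃r.E} ∪ {¬C}
   clash {A, ¬A} at c — c ∈ C
4. c : D?  L(c) = {A, ∃r.E} ∪ {¬D}
   apply at c: ∃r.E⊑¬B
   open: L(c) ⊇ {A, C, ¬B, ¬D, ¬E, …} (+ ∃-successors) — c ∉ D possible
5. c : E?  L(c) = {A, ∃r.E} ∪ {¬E}
   apply at c: ∃r.E⊑¬B
   open: L(c) ⊇ {A, C, ¬B, ¬D, ¬E, …} (+ ∃-successors) — c ∉ E possible
6. Entailed for c: {A, C}

{A, C}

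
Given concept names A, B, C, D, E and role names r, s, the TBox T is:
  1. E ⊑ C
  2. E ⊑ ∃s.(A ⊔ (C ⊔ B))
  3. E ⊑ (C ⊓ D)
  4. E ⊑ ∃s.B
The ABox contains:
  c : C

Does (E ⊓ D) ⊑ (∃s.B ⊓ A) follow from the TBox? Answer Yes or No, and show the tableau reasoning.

1. (E ⊓ D) ⊑ (∃s.B ⊓ A)  ⇔  ((E ⊓ D) ⊓ (∀s.¬B ⊔ ¬A)) unsat w.r.t. T
   apply at x₀: E⊑C; E⊑∃s.(A ⊔ (C ⊔ B)); E⊑(C ⊓ D)
   open: L(x₀) ⊇ {C, D, E, ¬A, ∃s.(A ⊔ (C ⊔ B)), …} (+ ∃-successors)
2. Hence (E ⊓ D) ⊑ (∃s.B ⊓ A): not entailed.

No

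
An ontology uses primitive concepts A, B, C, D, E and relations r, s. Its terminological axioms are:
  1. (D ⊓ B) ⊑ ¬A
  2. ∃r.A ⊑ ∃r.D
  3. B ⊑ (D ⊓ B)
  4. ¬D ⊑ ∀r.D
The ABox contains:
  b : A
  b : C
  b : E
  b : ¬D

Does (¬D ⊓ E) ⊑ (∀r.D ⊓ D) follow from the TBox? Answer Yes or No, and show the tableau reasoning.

No

1. (¬D ⊓ E) ⊑ (∀r.D ⊓ D)  ⇔  ((¬D ⊓ E) ⊓ (∃r.¬D ⊔ ¬D)) unsat w.r.t. T
   apply at x₀: ¬D⊑∀r.D
   open: L(x₀) ⊇ {E, ¬B, ¬D, ∀r.D, ∀r.¬A}
2. Hence (¬D ⊓ E) ⊑ (∀r.D ⊓ D): not entailed.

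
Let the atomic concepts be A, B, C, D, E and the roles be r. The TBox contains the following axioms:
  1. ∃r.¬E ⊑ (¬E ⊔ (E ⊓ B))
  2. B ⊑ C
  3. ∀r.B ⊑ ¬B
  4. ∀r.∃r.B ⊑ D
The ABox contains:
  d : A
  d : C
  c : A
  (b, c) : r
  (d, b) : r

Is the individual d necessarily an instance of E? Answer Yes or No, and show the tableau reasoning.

1. d : E?  L(d) = {A, C} ∪ {¬E}
   open: L(d) ⊇ {A, C, ¬E, ∀r.E, ∃r.¬B, …} (+ ∃-successors) — d ∉ E possible
2. Hence d : E: not entailed.

No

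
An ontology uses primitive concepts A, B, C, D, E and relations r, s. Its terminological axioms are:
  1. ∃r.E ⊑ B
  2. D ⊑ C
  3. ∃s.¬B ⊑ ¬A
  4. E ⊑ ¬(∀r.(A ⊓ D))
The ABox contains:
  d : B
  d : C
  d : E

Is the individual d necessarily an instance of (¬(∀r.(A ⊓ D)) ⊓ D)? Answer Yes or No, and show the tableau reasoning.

1. d : (¬(∀r.(A ⊓ D)) ⊓ D)?  L(d) = {B, C, E} ∪ {(∀r.(A ⊓ D) ⊔ ¬D)}
   apply at d: E⊑¬(∀r.(A ⊓ D))
   open: L(d) ⊇ {B, C, E, ¬D, ∀s.B, …} (+ ∃-successors) — d ∉ (¬(∀r.(A ⊓ D)) ⊓ D) possible
2. Hence d : (¬(∀r.(A ⊓ D)) ⊓ D): not entailed.

No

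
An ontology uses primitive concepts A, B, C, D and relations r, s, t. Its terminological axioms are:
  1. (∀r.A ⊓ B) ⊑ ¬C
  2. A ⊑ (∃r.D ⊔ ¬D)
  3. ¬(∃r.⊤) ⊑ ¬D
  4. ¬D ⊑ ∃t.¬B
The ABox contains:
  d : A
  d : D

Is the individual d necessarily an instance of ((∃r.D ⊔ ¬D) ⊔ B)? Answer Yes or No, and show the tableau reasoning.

Yes

1. d : ((∃r.D ⊔ ¬D) ⊔ B)?  L(d) = {A, D} ∪ {((∀r.¬D ⊓ D) ⊓ ¬B)}
   clash {D, ¬D} at d — d ∈ ((∃r.D ⊔ ¬D) ⊔ B)
2. Hence d : ((∃r.D ⊔ ¬D) ⊔ B): entailed.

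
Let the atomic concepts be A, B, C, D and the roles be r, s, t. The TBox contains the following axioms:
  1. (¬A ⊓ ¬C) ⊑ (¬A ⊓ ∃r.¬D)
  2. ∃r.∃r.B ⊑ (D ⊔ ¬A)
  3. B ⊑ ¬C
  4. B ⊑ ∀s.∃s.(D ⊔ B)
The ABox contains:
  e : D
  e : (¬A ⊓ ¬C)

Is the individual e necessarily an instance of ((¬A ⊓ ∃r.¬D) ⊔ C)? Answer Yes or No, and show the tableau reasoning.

Yes

1. e : ((¬A ⊓ ∃r.¬D) ⊔ C)?  L(e) = {D, (¬A ⊓ ¬C)} ∪ {((A ⊔ ∀r.D) ⊓ ¬C)}
   clash {D, ¬D} at an ∃-successor — e ∈ ((¬A ⊓ ∃r.¬D) ⊔ C)
2. Hence e : ((¬A ⊓ ∃r.¬D) ⊔ C): entailed.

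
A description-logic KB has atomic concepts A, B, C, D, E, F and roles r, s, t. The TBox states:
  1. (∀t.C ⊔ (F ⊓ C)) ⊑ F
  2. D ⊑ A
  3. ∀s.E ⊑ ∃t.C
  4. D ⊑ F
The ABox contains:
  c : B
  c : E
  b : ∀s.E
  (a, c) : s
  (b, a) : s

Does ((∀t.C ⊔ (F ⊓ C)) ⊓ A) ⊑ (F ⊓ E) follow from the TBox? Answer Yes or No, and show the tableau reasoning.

1. ((∀t.C ⊔ (F ⊓ C)) ⊓ A) ⊑ (F ⊓ E)  ⇔  (((∀t.C ⊔ (F ⊓ C)) ⊓ A) ⊓ (¬F ⊔ ¬E)) unsat w.r.t. T
   apply at x₀: (∀t.C ⊔ (F ⊓ C))⊑F
   open: L(x₀) ⊇ {A, F, ¬D, ¬E, ∀t.C, …} (+ ∃-successors)
2. Hence ((∀t.C ⊔ (F ⊓ C)) ⊓ A) ⊑ (F ⊓ E): not entailed.

No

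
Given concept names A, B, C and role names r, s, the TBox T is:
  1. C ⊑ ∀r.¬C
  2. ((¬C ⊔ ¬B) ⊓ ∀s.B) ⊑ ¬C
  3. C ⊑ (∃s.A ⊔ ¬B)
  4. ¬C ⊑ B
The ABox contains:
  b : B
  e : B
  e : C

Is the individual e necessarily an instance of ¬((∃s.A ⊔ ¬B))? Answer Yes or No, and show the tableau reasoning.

No

1. e : ¬((∃s.A ⊔ ¬B))?  L(e) = {B, C} ∪ {(∃s.A ⊔ ¬B)}
   apply at e: C⊑∀r.¬C
   open: L(e) ⊇ {B, C, ∀r.¬C, ∃s.A} (+ ∃-successors) — e ∉ ¬((∃s.A ⊔ ¬B)) possible
2. Hence e : ¬((∃s.A ⊔ ¬B)): not entailed.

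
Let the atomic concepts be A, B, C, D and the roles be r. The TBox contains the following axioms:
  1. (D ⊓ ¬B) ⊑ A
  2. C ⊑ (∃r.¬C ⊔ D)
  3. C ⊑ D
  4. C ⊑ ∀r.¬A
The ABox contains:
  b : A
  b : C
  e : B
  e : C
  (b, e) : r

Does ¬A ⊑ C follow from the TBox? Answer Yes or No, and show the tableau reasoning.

No

1. ¬A ⊑ C  ⇔  (¬A ⊓ ¬C) unsat w.r.t. T
   open: L(x₀) ⊇ {¬A, ¬C, ¬D}
2. Hence ¬A ⊑ C: not entailed.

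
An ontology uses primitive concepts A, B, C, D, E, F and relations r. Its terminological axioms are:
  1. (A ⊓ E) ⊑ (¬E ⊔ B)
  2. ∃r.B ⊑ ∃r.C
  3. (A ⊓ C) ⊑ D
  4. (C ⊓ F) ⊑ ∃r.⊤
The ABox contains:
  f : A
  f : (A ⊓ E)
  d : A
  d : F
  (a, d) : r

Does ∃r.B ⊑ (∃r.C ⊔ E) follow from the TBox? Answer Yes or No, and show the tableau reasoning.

Yes

1. ∃r.B ⊑ (∃r.C ⊔ E)  ⇔  (∃r.B ⊓ (∀r.¬C ⊓ ¬E)) unsat w.r.t. T
   all branches close; clash {C, ¬C} at an ∃-successor
2. Hence ∃r.B ⊑ (∃r.C ⊔ E): entailed.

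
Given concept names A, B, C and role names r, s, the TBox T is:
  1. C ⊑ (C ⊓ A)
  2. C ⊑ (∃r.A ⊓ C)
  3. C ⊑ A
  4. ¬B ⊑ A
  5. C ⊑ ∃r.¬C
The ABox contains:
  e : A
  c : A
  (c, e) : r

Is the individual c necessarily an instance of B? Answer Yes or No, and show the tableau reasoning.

No

1. c : B?  L(c) = {A} ∪ {¬B}
   open: L(c) ⊇ {A, ¬B, ¬C} — c ∉ B possible
2. Hence c : B: not entailed.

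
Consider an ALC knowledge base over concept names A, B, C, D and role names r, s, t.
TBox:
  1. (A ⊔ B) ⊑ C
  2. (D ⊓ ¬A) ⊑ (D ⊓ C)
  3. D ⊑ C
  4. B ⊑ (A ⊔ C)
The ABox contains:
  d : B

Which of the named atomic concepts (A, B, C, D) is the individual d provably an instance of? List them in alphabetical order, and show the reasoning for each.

1. d : A?  L(d) = {B} ∪ {¬A}
   apply at d: B⊑(A ⊔ C)
   open: L(d) ⊇ {B, C, ¬A, ¬D} — d ∉ A possible
2. d : B?  L(d) = {B} ∪ {¬B}
   clash {B, ¬B} at d — d ∈ B
3. d : C?  L(d) = {B} ∪ {¬C}
   clash {C, ¬C} at d — d ∈ C
4. d : D?  L(d) = {B} ∪ {¬D}
   apply at d: B⊑(A ⊔ C)
   open: L(d) ⊇ {A, B, C, ¬D} — d ∉ D possible
5. Entailed for d: {B, C}

{B, C}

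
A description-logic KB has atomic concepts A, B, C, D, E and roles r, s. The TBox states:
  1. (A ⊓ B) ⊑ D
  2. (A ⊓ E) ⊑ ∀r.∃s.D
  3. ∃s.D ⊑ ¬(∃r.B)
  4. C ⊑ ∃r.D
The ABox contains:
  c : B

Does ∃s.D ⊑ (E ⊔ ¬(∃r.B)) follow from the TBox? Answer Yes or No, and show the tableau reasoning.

1. ∃s.D ⊑ (E ⊔ ¬(∃r.B))  ⇔  (∃s.D ⊓ (¬E ⊓ ∃r.B)) unsat w.r.t. T
   all branches close; clash {B, ¬B} at an ∃-successor
2. Hence ∃s.D ⊑ (E ⊔ ¬(∃r.B)): entailed.

Yes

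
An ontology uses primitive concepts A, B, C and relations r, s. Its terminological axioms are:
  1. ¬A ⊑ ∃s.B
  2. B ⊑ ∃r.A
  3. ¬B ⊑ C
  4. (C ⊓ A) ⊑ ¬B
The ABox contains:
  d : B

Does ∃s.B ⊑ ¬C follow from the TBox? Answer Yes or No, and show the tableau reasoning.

No

1. ∃s.B ⊑ ¬C  ⇔  (∃s.B ⊓ C) unsat w.r.t. T
   open: L(x₀) ⊇ {C, ¬B, ∃s.B} (+ ∃-successors)
2. Hence ∃s.B ⊑ ¬C: not entailed.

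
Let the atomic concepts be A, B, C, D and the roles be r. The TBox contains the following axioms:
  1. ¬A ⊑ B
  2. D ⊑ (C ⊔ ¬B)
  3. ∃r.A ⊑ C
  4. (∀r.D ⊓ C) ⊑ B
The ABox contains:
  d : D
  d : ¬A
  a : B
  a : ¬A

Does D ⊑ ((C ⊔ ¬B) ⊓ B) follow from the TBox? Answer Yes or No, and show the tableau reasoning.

No

1. D ⊑ ((C ⊔ ¬B) ⊓ B)  ⇔  (D ⊓ ((¬C ⊓ B) ⊔ ¬B)) unsat w.r.t. T
   apply at x₀: D⊑(C ⊔ ¬B)
   open: L(x₀) ⊇ {A, D, ¬B, ∀r.¬A, ∃r.¬D} (+ ∃-successors)
2. Hence D ⊑ ((C ⊔ ¬B) ⊓ B): not entailed.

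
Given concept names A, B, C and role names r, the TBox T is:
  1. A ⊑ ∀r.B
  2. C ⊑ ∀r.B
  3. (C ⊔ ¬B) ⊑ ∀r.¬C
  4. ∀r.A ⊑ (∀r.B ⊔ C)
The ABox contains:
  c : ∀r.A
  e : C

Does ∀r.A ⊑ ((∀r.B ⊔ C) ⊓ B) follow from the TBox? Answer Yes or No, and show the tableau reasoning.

1. ∀r.A ⊑ ((∀r.B ⊔ C) ⊓ B)  ⇔  (∀r.A ⊓ ((∃r.¬B ⊓ ¬C) ⊔ ¬B)) unsat w.r.t. T
   apply at x₀: ∀r.A⊑(∀r.B ⊔ C)
   open: L(x₀) ⊇ {¬A, ¬B, ¬C, ∀r.A, ∀r.B, …}
2. Hence ∀r.A ⊑ ((∀r.B ⊔ C) ⊓ B): not entailed.

No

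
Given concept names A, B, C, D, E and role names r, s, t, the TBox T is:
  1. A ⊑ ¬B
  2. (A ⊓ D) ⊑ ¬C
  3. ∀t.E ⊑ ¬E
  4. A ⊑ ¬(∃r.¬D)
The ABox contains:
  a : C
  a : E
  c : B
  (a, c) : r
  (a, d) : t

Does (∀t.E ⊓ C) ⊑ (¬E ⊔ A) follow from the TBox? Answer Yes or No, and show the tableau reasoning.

Yes

1. (∀t.E ⊓ C) ⊑ (¬E ⊔ A)  ⇔  ((∀t.E ⊓ C) ⊓ (E ⊓ ¬A)) unsat w.r.t. T
   all branches close; clash {C, ¬C} at x₀
2. Hence (∀t.E ⊓ C) ⊑ (¬E ⊔ A): entailed.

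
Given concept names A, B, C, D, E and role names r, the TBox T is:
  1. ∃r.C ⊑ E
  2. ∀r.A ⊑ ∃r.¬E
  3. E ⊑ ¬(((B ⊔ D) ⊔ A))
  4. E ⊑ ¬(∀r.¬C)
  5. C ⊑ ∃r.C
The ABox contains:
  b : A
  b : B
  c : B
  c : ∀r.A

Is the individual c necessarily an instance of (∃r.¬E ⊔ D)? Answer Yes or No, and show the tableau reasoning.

Yes

1. c : (∃r.¬E ⊔ D)?  L(c) = {B, ∀r.A} ∪ {(∀r.E ⊓ ¬D)}
   clash {B, ¬B} at c — c ∈ (∃r.¬E ⊔ D)
2. Hence c : (∃r.¬E ⊔ D): entailed.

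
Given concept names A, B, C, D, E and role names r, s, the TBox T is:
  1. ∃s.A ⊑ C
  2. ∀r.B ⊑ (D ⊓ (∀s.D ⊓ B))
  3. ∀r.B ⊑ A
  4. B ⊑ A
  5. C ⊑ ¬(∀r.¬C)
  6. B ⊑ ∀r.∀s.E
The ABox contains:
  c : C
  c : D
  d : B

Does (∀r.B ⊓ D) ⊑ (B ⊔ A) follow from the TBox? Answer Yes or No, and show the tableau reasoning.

Yes

1. (∀r.B ⊓ D) ⊑ (B ⊔ A)  ⇔  ((∀r.B ⊓ D) ⊓ (¬B ⊓ ¬A)) unsat w.r.t. T
   all branches close; clash {A, ¬A} at x₀
2. Hence (∀r.B ⊓ D) ⊑ (B ⊔ A): entailed.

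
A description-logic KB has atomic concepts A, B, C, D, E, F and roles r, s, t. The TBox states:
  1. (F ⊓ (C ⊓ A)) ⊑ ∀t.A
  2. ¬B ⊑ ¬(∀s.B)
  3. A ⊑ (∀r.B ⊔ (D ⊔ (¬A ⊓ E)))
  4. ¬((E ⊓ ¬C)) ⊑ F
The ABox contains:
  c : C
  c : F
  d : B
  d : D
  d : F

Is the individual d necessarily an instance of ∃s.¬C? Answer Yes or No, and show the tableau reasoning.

1. d : ∃s.¬C?  L(d) = {B, D, F} ∪ {∀s.C}
   open: L(d) ⊇ {B, D, F, ¬A, ¬C, …} — d ∉ ∃s.¬C possible
2. Hence d : ∃s.¬C: not entailed.

No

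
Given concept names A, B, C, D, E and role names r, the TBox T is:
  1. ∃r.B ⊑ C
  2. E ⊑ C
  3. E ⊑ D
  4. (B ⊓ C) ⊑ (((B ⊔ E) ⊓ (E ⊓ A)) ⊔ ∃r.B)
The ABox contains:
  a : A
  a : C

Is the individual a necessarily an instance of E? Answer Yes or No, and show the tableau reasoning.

No

1. a : E?  L(a) = {A, C} ∪ {¬E}
   open: L(a) ⊇ {A, C, ¬B, ¬E} — a ∉ E possible
2. Hence a : E: not entailed.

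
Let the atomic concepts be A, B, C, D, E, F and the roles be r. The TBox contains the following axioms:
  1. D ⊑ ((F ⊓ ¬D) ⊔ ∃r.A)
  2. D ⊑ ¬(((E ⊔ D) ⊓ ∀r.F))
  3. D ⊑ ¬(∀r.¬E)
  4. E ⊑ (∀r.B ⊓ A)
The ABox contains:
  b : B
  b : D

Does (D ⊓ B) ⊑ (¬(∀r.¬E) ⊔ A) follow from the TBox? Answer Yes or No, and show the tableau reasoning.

Yes

1. (D ⊓ B) ⊑ (¬(∀r.¬E) ⊔ A)  ⇔  ((D ⊓ B) ⊓ (∀r.¬E ⊓ ¬A)) unsat w.r.t. T
   all branches close; clash {A, ¬A} at x₀
2. Hence (D ⊓ B) ⊑ (¬(∀r.¬E) ⊔ A): entailed.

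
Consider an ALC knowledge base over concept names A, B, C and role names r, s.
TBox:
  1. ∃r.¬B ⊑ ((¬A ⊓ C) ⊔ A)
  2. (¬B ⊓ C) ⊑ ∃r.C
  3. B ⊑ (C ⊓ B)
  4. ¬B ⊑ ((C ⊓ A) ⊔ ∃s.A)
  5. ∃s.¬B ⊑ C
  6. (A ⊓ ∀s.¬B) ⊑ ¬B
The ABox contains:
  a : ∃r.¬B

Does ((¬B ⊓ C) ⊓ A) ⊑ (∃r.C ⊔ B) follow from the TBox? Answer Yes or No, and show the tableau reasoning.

Yes

1. ((¬B ⊓ C) ⊓ A) ⊑ (∃r.C ⊔ B)  ⇔  (((¬B ⊓ C) ⊓ A) ⊓ (∀r.¬C ⊓ ¬B)) unsat w.r.t. T
   all branches close; clash {C, ¬C} at an ∃-successor
2. Hence ((¬B ⊓ C) ⊓ A) ⊑ (∃r.C ⊔ B): entailed.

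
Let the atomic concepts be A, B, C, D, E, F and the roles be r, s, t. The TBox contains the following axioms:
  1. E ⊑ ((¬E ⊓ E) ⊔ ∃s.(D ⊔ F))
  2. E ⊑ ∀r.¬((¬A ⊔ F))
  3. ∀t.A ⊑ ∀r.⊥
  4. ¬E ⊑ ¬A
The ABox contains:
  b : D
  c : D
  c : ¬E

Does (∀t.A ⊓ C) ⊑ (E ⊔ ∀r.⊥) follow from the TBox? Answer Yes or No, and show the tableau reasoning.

Yes

1. (∀t.A ⊓ C) ⊑ (E ⊔ ∀r.⊥)  ⇔  ((∀t.A ⊓ C) ⊓ (¬E ⊓ ∃r.⊤)) unsat w.r.t. T
   all branches close; clash ⊥ at an ∃-successor
2. Hence (∀t.A ⊓ C) ⊑ (E ⊔ ∀r.⊥): entailed.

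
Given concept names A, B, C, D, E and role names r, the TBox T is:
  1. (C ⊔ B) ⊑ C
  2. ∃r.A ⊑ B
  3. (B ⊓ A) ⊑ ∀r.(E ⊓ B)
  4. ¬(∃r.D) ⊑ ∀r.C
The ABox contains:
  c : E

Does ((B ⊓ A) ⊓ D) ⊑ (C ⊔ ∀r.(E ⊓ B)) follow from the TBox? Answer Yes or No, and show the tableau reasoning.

1. ((B ⊓ A) ⊓ D) ⊑ (C ⊔ ∀r.(E ⊓ B))  ⇔  (((B ⊓ A) ⊓ D) ⊓ (¬C ⊓ ∃r.(¬E ⊔ ¬B))) unsat w.r.t. T
   all branches close; clash {C, ¬C} at x₀
2. Hence ((B ⊓ A) ⊓ D) ⊑ (C ⊔ ∀r.(E ⊓ B)): entailed.

Yes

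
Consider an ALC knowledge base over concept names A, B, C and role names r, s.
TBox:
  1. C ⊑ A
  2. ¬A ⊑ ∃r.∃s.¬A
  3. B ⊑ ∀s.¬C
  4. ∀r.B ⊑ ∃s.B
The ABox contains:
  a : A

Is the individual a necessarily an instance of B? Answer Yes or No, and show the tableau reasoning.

1. a : B?  L(a) = {A} ∪ {¬B}
   open: L(a) ⊇ {A, ¬B, ∃r.¬B} (+ ∃-successors) — a ∉ B possible
2. Hence a : B: not entailed.

No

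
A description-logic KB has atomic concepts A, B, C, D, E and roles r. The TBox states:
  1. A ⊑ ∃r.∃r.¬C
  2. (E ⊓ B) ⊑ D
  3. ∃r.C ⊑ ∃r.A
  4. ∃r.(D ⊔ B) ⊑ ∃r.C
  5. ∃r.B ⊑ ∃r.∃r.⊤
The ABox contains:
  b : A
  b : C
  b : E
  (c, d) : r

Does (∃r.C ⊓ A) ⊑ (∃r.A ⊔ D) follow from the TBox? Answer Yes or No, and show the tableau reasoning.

1. (∃r.C ⊓ A) ⊑ (∃r.A ⊔ D)  ⇔  ((∃r.C ⊓ A) ⊓ (∀r.¬A ⊓ ¬D)) unsat w.r.t. T
   all branches close; clash {D, ¬D} at x₀
2. Hence (∃r.C ⊓ A) ⊑ (∃r.A ⊔ D): entailed.

Yes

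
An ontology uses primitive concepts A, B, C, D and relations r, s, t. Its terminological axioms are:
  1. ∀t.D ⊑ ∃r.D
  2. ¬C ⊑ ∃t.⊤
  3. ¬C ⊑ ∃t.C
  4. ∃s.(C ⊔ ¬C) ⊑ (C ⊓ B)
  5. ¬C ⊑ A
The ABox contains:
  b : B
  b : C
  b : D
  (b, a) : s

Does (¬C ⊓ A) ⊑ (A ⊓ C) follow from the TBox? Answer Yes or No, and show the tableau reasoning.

1. (¬C ⊓ A) ⊑ (A ⊓ C)  ⇔  ((¬C ⊓ A) ⊓ (¬A ⊔ ¬C)) unsat w.r.t. T
   apply at x₀: ¬C⊑∃t.⊤; ¬C⊑∃t.C
   open: L(x₀) ⊇ {A, ¬C, ∀s.(¬C ⊓ C), ∃t.C, ∃t.¬D, …} (+ ∃-successors)
2. Hence (¬C ⊓ A) ⊑ (A ⊓ C): not entailed.

No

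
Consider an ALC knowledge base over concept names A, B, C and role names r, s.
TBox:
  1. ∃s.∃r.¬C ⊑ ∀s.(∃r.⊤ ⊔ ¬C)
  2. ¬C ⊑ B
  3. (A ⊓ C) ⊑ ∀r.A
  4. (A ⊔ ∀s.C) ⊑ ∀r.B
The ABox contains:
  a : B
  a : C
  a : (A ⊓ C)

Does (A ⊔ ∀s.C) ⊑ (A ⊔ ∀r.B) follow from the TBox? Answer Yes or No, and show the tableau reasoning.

1. (A ⊔ ∀s.C) ⊑ (A ⊔ ∀r.B)  ⇔  ((A ⊔ ∀s.C) ⊓ (¬A ⊓ ∃r.¬B)) unsat w.r.t. T
   all branches close; clash {B, ¬B} at an ∃-successor
2. Hence (A ⊔ ∀s.C) ⊑ (A ⊔ ∀r.B): entailed.

Yes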